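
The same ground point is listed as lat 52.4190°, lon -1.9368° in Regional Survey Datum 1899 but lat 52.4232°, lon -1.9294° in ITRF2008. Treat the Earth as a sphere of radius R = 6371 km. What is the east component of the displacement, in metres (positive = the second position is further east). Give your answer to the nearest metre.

ΔE = 502 m

Δφ = 52.4232° − 52.4190° = +0.0042°; Δλ = -1.9294° − -1.9368° = +0.0074°.
1° along a meridian = πR/180 = 111195 m.
ΔN = Δφ × 111195 = 467.0 m; ΔE = Δλ × 111195 × cos(52.4190°) = +0.0074 × 111195 × 0.609882 = 501.8 m.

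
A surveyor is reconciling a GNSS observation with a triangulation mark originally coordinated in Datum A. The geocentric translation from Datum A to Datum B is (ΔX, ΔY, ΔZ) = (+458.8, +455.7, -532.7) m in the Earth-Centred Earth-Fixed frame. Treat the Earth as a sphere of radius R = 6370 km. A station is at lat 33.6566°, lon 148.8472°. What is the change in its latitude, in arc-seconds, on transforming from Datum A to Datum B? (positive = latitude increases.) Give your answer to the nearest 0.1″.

Δφ = -11.5″

sin φ = 0.554214, cos φ = 0.832374, sin λ = 0.517322, cos λ = -0.855791.
North component: ΔN = −sin φ cos λ·ΔX − sin φ sin λ·ΔY + cos φ·ΔZ = −(0.554214)(-0.855791)(458.8) − (0.554214)(0.517322)(455.7) + (0.832374)(-532.7) = -356.45 m.
1° of latitude spans πR/180 = 111177 m, so Δφ = -356.45 / 111177 × 3600 = -11.542″.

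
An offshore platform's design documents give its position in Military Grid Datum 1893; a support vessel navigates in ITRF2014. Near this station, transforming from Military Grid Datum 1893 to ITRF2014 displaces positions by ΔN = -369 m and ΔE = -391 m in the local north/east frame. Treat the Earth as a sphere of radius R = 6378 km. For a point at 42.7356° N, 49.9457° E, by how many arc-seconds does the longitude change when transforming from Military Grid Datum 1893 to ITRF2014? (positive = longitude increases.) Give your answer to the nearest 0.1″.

At latitude 42.7356°, cos φ = 0.734493.
One radian of longitude at latitude φ spans R cos φ, so Δλ = ΔE / (R cos φ) = -391.0 / (6378000 × 0.734493) = -8.3465e-05 rad = -17.216″.

Δλ = -17.2″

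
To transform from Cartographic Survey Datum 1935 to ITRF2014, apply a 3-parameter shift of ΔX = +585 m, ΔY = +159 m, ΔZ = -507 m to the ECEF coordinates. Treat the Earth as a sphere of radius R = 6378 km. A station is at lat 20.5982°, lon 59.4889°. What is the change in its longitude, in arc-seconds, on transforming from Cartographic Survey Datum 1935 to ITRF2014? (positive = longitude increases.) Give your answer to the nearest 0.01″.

sin φ = 0.351812, cos φ = 0.936071, sin λ = 0.861531, cos λ = 0.507705.
East component: ΔE = −sin λ·ΔX + cos λ·ΔY = −(0.861531)(585) + (0.507705)(159) = -423.27 m.
1° of latitude spans πR/180 = 111317 m; at latitude φ, 1° of longitude spans that × cos φ = 104200.7 m, so Δλ = -423.27 / 104200.7 × 3600 = -14.623″.

Δλ = -14.62″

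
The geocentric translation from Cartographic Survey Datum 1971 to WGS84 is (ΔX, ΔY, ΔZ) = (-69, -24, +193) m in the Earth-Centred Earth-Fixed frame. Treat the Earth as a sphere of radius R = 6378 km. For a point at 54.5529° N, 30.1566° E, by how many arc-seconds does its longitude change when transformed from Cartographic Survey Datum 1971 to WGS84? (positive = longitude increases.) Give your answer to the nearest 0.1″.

sin φ = 0.814651, cos φ = 0.579951, sin λ = 0.502365, cos λ = 0.864656.
East component: ΔE = −sin λ·ΔX + cos λ·ΔY = −(0.502365)(-69) + (0.864656)(-24) = 13.91 m.
1° of latitude spans πR/180 = 111317 m; at latitude φ, 1° of longitude spans that × cos φ = 64558.5 m, so Δλ = 13.91 / 64558.5 × 3600 = 0.776″.

Δλ = 0.8″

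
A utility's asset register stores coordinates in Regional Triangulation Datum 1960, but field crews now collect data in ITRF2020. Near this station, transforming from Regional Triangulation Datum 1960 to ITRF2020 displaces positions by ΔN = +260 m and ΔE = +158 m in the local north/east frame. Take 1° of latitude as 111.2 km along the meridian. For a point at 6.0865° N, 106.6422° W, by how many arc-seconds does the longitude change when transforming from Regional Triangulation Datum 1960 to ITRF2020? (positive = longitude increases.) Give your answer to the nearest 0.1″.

Δλ = 5.1″

At latitude 6.0865°, cos φ = 0.994363.
1° of longitude at this latitude = 111.2 × cos φ = 110.57 km, so Δλ = 158.0 / 110573.2 = 0.0014289° = 5.144″.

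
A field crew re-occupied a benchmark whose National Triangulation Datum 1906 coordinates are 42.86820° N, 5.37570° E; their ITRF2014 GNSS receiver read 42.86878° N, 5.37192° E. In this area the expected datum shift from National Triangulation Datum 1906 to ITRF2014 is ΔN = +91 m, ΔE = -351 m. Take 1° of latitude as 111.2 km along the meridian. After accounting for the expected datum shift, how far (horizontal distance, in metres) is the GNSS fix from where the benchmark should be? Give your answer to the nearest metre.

Observed coordinate differences: Δφ = +0.00058°, Δλ = -0.00378°.
Converting to metres (1° lat = 111200 m, cos φ = 0.732921): observed ΔN = 64.5 m, observed ΔE = -308.1 m.
Subtracting the expected shift leaves a residual of 64.5 − (91) = -26.5 m north and -308.1 − (-351) = 42.9 m east.
Residual distance = √((-26.5)² + 42.9²) = 50.4 m.

50 m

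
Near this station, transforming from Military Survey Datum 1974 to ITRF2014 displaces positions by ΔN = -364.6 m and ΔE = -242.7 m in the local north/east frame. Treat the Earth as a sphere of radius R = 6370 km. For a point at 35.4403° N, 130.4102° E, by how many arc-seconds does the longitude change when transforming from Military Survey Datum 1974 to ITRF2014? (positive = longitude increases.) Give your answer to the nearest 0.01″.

Δλ = -9.65″

At latitude 35.4403°, cos φ = 0.814720.
One radian of longitude at latitude φ spans R cos φ, so Δλ = ΔE / (R cos φ) = -242.7 / (6370000 × 0.814720) = -4.6765e-05 rad = -9.646″.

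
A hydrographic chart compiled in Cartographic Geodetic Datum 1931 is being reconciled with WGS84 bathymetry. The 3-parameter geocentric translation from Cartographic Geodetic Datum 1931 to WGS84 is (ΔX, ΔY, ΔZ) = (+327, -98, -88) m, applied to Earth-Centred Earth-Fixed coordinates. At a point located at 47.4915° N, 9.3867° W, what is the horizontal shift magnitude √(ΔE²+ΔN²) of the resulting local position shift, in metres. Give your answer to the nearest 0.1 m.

312.1 m

The local east axis at (φ, λ) is (−sin λ, cos λ, 0), so ΔE = −sin(-9.3867°)·327 + cos(-9.3867°)·(-98) = -43.36 m.
The local north axis is (−sin φ cos λ, −sin φ sin λ, cos φ), giving ΔN = -237.829 − 11.783 − 59.462 = -309.07 m.
Horizontal magnitude = √(ΔE² + ΔN²) = √((-43.36)² + (-309.07)²) = 312.10 m.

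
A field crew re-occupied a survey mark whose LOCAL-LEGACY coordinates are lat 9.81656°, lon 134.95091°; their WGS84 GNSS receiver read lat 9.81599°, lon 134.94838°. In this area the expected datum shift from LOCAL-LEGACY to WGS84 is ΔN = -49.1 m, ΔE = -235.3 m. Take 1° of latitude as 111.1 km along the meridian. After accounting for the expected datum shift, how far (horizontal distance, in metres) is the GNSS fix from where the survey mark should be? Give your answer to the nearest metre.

Observed coordinate differences: Δφ = -0.00057°, Δλ = -0.00253°.
Converting to metres (1° lat = 111100 m, cos φ = 0.985359): observed ΔN = -63.3 m, observed ΔE = -277.0 m.
Subtracting the expected shift leaves a residual of -63.3 − (-49.1) = -14.2 m north and -277.0 − (-235.3) = -41.7 m east.
Residual distance = √((-14.2)² + (-41.7)²) = 44.0 m.

44 m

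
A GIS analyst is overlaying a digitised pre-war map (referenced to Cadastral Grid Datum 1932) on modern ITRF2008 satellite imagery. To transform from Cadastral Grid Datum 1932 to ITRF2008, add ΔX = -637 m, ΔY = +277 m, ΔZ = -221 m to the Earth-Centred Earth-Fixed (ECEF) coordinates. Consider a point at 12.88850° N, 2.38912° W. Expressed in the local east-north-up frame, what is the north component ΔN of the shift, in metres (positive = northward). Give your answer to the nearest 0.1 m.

The local north axis is (−sin φ cos λ, −sin φ sin λ, cos φ), giving ΔN = 141.962 + 2.576 − 215.432 = -70.89 m.

ΔN = -70.9 m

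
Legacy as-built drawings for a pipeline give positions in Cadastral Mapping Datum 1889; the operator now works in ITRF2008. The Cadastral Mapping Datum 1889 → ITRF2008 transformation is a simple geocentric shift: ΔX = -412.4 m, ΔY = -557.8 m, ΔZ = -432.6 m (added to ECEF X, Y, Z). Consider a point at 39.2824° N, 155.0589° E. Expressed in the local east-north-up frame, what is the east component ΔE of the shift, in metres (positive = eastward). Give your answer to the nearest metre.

ΔE = 680 m

The local east axis at (φ, λ) is (−sin λ, cos λ, 0), so ΔE = −sin(155.0589°)·(-412.4) + cos(155.0589°)·(-557.8) = 679.68 m.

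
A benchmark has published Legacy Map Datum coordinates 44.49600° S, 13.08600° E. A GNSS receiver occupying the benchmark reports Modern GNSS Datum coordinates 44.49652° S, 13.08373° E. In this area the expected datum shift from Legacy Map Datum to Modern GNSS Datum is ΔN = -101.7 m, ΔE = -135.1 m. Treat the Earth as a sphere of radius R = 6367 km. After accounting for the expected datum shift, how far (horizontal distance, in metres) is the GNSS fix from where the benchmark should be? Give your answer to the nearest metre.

63 m

Observed coordinate differences: Δφ = -0.00052°, Δλ = -0.00227°.
Converting to metres (1° lat = 111125 m, cos φ = 0.713299): observed ΔN = -57.8 m, observed ΔE = -179.9 m.
Subtracting the expected shift leaves a residual of -57.8 − (-101.7) = 43.9 m north and -179.9 − (-135.1) = -44.8 m east.
Residual distance = √(43.9² + (-44.8)²) = 62.8 m.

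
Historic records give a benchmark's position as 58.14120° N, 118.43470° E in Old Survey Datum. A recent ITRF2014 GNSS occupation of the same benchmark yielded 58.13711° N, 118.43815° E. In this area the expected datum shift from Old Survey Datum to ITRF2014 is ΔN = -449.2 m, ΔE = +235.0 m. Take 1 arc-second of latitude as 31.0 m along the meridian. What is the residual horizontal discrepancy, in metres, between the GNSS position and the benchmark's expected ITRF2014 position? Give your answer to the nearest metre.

33 m

Observed coordinate differences: Δφ = -0.00409°, Δλ = +0.00345°.
Converting to metres (1° lat = 111600 m, cos φ = 0.527828): observed ΔN = -456.4 m, observed ΔE = 203.2 m.
Subtracting the expected shift leaves a residual of -456.4 − (-449.2) = -7.2 m north and 203.2 − (235.0) = -31.8 m east.
Residual distance = √((-7.2)² + (-31.8)²) = 32.6 m.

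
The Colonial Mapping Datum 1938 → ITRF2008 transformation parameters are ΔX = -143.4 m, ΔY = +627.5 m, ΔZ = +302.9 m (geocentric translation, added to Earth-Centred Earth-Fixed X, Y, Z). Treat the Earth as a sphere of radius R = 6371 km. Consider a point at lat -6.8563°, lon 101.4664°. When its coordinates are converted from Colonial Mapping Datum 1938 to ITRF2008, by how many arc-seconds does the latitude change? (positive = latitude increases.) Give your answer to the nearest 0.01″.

sin φ = -0.119380, cos φ = 0.992849, sin λ = 0.980041, cos λ = -0.198793.
North component: ΔN = −sin φ cos λ·ΔX − sin φ sin λ·ΔY + cos φ·ΔZ = −(-0.119380)(-0.198793)(-143.4) − (-0.119380)(0.980041)(627.5) + (0.992849)(302.9) = 377.55 m.
1° of latitude spans πR/180 = 111195 m, so Δφ = 377.55 / 111195 × 3600 = 12.223″.

Δφ = 12.22″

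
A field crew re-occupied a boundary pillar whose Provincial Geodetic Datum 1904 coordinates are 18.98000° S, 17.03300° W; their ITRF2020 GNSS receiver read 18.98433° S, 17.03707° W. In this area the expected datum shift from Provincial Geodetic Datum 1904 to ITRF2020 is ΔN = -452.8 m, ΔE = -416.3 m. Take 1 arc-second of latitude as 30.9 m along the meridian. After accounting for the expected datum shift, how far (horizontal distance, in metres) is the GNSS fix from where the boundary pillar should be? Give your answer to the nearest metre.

31 m

Observed coordinate differences: Δφ = -0.00433°, Δλ = -0.00407°.
Converting to metres (1° lat = 111240 m, cos φ = 0.945632): observed ΔN = -481.7 m, observed ΔE = -428.1 m.
Subtracting the expected shift leaves a residual of -481.7 − (-452.8) = -28.9 m north and -428.1 − (-416.3) = -11.8 m east.
Residual distance = √((-28.9)² + (-11.8)²) = 31.2 m.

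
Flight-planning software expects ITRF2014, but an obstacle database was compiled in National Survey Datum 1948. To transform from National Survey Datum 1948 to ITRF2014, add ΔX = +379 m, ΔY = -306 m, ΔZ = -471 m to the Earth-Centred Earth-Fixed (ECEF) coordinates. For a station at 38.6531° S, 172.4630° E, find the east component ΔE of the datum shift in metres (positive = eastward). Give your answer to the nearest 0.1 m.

The local east axis at (φ, λ) is (−sin λ, cos λ, 0), so ΔE = −sin(172.4630°)·379 + cos(172.4630°)·(-306) = 253.64 m.

ΔE = 253.6 m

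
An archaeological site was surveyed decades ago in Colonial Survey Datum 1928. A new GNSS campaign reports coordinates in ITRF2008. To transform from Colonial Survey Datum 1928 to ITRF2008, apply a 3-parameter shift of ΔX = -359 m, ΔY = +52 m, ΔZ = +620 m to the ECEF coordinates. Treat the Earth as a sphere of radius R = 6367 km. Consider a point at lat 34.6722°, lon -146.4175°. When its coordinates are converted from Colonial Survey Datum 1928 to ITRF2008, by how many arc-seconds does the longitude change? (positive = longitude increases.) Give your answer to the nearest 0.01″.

Δλ = -9.53″

sin φ = 0.568881, cos φ = 0.822420, sin λ = -0.553137, cos λ = -0.833090.
East component: ΔE = −sin λ·ΔX + cos λ·ΔY = −(-0.553137)(-359) + (-0.833090)(52) = -241.90 m.
1° of latitude spans πR/180 = 111125 m; at latitude φ, 1° of longitude spans that × cos φ = 91391.5 m, so Δλ = -241.90 / 91391.5 × 3600 = -9.529″.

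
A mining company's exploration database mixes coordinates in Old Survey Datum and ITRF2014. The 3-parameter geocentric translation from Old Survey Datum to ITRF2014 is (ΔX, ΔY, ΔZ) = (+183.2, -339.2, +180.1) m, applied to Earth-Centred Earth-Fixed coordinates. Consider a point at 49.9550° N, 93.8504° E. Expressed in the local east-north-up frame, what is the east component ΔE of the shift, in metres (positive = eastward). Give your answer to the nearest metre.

ΔE = -160 m

At φ = 49.9550°, λ = 93.8504°: sin φ = 0.765539, cos φ = 0.643389, sin λ = 0.997743, cos λ = -0.067152.
ΔE = −sin λ·ΔX + cos λ·ΔY = −(0.997743)·(183.2) + (-0.067152)·(-339.2) = -160.01 m.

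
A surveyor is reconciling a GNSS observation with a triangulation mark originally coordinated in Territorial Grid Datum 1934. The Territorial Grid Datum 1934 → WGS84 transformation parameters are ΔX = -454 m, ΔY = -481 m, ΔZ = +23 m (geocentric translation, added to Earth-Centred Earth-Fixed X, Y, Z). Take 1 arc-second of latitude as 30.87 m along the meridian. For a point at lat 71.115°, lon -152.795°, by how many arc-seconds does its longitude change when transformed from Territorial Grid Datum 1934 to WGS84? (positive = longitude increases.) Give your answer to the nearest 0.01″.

Δλ = 22.04″

sin φ = 0.946170, cos φ = 0.323670, sin λ = -0.457176, cos λ = -0.889376.
East component: ΔE = −sin λ·ΔX + cos λ·ΔY = −(-0.457176)(-454) + (-0.889376)(-481) = 220.23 m.
1° of latitude spans 3600 × 30.87 = 111132 m; at latitude φ, 1° of longitude spans that × cos φ = 35970.1 m, so Δλ = 220.23 / 35970.1 × 3600 = 22.042″.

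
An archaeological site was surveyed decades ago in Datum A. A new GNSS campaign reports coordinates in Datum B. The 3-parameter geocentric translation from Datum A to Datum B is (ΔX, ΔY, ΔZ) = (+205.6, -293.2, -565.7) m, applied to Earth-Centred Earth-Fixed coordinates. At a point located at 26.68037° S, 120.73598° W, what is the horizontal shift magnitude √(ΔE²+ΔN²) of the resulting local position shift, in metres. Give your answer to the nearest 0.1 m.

547.5 m

The local east axis at (φ, λ) is (−sin λ, cos λ, 0), so ΔE = −sin(-120.73598°)·205.6 + cos(-120.73598°)·(-293.2) = 326.57 m.
The local north axis is (−sin φ cos λ, −sin φ sin λ, cos φ), giving ΔN = -47.182 + 113.158 − 505.467 = -439.49 m.
Horizontal magnitude = √(ΔE² + ΔN²) = √(326.57² + (-439.49)²) = 547.54 m.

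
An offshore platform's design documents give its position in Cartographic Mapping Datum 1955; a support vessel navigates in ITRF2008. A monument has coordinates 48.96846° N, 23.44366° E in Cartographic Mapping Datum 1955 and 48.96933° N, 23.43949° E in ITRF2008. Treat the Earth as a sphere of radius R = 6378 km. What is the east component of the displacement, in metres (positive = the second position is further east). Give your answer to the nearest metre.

Δφ = 48.96933° − 48.96846° = +0.00087°; Δλ = 23.43949° − 23.44366° = -0.00417°.
1° along a meridian = πR/180 = 111317 m.
ΔN = Δφ × 111317 = 96.8 m; ΔE = Δλ × 111317 × cos(48.96846°) = -0.00417 × 111317 × 0.656474 = -304.7 m.

ΔE = -305 m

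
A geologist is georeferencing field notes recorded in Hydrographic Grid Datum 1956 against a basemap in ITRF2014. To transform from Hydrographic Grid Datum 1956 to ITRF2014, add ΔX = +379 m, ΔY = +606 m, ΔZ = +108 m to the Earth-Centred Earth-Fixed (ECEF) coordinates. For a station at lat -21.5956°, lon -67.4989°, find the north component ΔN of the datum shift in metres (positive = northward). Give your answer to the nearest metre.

The local north axis is (−sin φ cos λ, −sin φ sin λ, cos φ), giving ΔN = 53.384 − 206.061 + 100.419 = -52.26 m.

ΔN = -52 m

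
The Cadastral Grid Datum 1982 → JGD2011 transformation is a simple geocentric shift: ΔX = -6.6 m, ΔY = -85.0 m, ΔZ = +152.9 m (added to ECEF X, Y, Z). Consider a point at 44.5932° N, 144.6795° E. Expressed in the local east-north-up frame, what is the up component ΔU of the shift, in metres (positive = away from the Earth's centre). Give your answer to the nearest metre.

The local up (radial) axis is (cos φ cos λ, cos φ sin λ, sin φ), giving ΔU = 3.835 − 34.995 + 107.346 = 76.19 m.

ΔU = 76 m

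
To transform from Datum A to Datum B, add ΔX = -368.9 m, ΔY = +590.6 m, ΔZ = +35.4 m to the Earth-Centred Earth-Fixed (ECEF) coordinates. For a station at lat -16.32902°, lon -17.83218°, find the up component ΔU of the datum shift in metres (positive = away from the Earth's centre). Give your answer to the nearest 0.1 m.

ΔU = -520.5 m

The local up (radial) axis is (cos φ cos λ, cos φ sin λ, sin φ), giving ΔU = -337.012 − 173.564 − 9.953 = -520.53 m.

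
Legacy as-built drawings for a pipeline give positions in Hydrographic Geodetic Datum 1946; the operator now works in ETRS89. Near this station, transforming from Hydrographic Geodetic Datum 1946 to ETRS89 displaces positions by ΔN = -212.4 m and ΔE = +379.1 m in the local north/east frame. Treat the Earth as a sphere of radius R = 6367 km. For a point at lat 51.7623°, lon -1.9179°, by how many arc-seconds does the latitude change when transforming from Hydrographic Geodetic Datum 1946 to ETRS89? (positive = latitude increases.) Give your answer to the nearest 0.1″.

Δφ = -6.9″

On a sphere of radius R, 1 rad of latitude = R, so Δφ = ΔN / R = -212.4 / 6367000 = -3.3360e-05 rad = -6.881″.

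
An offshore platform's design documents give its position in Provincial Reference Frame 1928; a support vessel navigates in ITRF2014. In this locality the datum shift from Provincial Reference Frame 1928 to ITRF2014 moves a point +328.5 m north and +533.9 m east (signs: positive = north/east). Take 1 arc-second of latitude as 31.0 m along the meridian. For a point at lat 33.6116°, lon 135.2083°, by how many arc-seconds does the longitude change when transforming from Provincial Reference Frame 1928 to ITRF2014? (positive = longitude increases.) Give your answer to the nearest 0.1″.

Δλ = 20.7″

At latitude 33.6116°, cos φ = 0.832809.
1″ of longitude at this latitude = 31.00 × cos φ = 25.8171 m, so Δλ = 533.9 / 25.8171 = 20.680″.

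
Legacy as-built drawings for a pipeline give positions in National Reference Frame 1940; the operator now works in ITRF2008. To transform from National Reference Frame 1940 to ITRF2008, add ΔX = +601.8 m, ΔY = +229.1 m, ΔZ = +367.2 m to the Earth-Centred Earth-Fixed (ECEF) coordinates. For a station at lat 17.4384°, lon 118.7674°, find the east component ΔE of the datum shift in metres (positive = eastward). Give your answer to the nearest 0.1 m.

At φ = 17.4384°, λ = 118.7674°: sin φ = 0.299680, cos φ = 0.954040, sin λ = 0.876581, cos λ = -0.481255.
ΔE = −sin λ·ΔX + cos λ·ΔY = −(0.876581)·(601.8) + (-0.481255)·(229.1) = -637.78 m.

ΔE = -637.8 m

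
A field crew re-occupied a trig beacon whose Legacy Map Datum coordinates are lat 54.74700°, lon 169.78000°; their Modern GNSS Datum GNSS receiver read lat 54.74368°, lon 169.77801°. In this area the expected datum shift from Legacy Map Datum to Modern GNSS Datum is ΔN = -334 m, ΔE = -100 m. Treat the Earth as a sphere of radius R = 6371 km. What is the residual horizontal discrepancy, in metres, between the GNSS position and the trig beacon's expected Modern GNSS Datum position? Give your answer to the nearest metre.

Observed coordinate differences: Δφ = -0.00332°, Δλ = -0.00199°.
Converting to metres (1° lat = 111195 m, cos φ = 0.577188): observed ΔN = -369.2 m, observed ΔE = -127.7 m.
Subtracting the expected shift leaves a residual of -369.2 − (-334) = -35.2 m north and -127.7 − (-100) = -27.7 m east.
Residual distance = √((-35.2)² + (-27.7)²) = 44.8 m.

45 m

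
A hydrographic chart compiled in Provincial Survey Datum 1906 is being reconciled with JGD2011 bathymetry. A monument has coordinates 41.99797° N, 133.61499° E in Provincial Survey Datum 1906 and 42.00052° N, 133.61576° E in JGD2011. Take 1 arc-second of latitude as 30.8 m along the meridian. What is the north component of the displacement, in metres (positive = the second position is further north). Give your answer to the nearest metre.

ΔN = 283 m

Δφ = 42.00052° − 41.99797° = +0.00255°; Δλ = 133.61576° − 133.61499° = +0.00077°.
1° of latitude = 3600 × 30.80 = 110880 m.
ΔN = Δφ × 110880 = 282.7 m; ΔE = Δλ × 110880 × cos(41.99797°) = +0.00077 × 110880 × 0.743169 = 63.4 m.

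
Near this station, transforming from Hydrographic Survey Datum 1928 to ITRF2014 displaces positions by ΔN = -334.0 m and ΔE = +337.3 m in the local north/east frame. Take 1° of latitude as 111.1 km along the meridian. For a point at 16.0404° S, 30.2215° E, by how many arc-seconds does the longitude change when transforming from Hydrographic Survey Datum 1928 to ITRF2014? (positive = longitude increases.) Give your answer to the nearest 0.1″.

At latitude -16.0404°, cos φ = 0.961067.
1° of longitude at this latitude = 111.1 × cos φ = 106.77 km, so Δλ = 337.3 / 106774.6 = 0.0031590° = 11.372″.

Δλ = 11.4″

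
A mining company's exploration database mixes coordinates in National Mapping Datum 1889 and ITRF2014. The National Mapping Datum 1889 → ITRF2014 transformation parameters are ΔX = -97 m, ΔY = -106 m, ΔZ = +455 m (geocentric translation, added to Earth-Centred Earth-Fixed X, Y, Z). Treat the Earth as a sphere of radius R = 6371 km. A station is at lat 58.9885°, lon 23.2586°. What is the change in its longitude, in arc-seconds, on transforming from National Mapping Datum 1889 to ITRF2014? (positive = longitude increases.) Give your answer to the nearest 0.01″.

sin φ = 0.857064, cos φ = 0.515210, sin λ = 0.394882, cos λ = 0.918732.
East component: ΔE = −sin λ·ΔX + cos λ·ΔY = −(0.394882)(-97) + (0.918732)(-106) = -59.08 m.
1° of latitude spans πR/180 = 111195 m; at latitude φ, 1° of longitude spans that × cos φ = 57288.8 m, so Δλ = -59.08 / 57288.8 × 3600 = -3.713″.

Δλ = -3.71″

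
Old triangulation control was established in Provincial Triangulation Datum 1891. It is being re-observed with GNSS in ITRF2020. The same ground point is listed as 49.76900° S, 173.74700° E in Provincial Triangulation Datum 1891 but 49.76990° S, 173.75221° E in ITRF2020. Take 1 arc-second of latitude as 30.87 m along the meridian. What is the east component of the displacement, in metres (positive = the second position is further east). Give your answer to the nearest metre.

Δφ = -49.76990° − -49.76900° = -0.00090°; Δλ = 173.75221° − 173.74700° = +0.00521°.
1° of latitude = 3600 × 30.87 = 111132 m.
ΔN = Δφ × 111132 = -100.0 m; ΔE = Δλ × 111132 × cos(-49.76900°) = +0.00521 × 111132 × 0.645871 = 374.0 m.

ΔE = 374 m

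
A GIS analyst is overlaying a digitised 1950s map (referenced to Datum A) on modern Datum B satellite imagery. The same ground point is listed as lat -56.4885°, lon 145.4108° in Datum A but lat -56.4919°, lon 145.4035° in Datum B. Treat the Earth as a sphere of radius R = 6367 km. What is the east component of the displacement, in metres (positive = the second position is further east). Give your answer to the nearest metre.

Δφ = -56.4919° − -56.4885° = -0.0034°; Δλ = 145.4035° − 145.4108° = -0.0073°.
1° along a meridian = πR/180 = 111125 m.
ΔN = Δφ × 111125 = -377.8 m; ΔE = Δλ × 111125 × cos(-56.4885°) = -0.0073 × 111125 × 0.552104 = -447.9 m.

ΔE = -448 m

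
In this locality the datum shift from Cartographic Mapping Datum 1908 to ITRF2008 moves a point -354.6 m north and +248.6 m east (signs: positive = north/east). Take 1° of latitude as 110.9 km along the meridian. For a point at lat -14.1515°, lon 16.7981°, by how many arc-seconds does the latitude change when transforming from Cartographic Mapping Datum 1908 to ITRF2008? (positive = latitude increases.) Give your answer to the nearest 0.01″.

Δφ = -11.51″

1° of latitude = 110.9 km, so Δφ = -354.6 / 110900 = -0.0031975° = -11.511″.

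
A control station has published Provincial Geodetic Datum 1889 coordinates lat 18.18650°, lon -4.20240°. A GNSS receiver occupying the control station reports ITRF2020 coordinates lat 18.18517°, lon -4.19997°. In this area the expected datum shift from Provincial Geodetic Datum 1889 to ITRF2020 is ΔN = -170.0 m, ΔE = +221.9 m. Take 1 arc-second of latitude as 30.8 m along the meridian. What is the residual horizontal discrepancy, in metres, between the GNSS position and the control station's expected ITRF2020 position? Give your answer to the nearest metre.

Observed coordinate differences: Δφ = -0.00133°, Δλ = +0.00243°.
Converting to metres (1° lat = 110880 m, cos φ = 0.950046): observed ΔN = -147.5 m, observed ΔE = 256.0 m.
Subtracting the expected shift leaves a residual of -147.5 − (-170.0) = 22.5 m north and 256.0 − (221.9) = 34.1 m east.
Residual distance = √(22.5² + 34.1²) = 40.9 m.

41 m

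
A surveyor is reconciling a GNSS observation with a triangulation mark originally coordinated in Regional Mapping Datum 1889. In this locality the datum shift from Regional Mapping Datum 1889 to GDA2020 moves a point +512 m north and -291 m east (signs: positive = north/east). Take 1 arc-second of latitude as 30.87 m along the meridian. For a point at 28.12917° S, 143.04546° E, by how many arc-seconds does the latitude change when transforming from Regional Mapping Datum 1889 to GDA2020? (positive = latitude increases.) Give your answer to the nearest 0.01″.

Δφ = 16.59″

1″ of latitude = 30.87 m, so Δφ = 512.0 / 30.87 = 16.586″.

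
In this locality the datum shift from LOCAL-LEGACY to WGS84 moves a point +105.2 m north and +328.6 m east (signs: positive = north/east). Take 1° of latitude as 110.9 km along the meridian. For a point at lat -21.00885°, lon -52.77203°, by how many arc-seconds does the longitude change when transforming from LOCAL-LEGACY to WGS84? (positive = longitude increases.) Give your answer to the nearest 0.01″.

Δλ = 11.43″

At latitude -21.00885°, cos φ = 0.933525.
1° of longitude at this latitude = 110.9 × cos φ = 103.53 km, so Δλ = 328.6 / 103527.9 = 0.0031740° = 11.426″.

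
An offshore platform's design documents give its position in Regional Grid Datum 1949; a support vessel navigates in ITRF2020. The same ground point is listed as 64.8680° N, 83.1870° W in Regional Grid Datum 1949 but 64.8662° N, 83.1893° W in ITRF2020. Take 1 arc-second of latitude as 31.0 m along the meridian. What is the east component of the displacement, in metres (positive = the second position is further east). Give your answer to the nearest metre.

Δφ = 64.8662° − 64.8680° = -0.0018°; Δλ = -83.1893° − -83.1870° = -0.0023°.
1° of latitude = 3600 × 31.00 = 111600 m.
ΔN = Δφ × 111600 = -200.9 m; ΔE = Δλ × 111600 × cos(64.8680°) = -0.0023 × 111600 × 0.424705 = -109.0 m.

ΔE = -109 m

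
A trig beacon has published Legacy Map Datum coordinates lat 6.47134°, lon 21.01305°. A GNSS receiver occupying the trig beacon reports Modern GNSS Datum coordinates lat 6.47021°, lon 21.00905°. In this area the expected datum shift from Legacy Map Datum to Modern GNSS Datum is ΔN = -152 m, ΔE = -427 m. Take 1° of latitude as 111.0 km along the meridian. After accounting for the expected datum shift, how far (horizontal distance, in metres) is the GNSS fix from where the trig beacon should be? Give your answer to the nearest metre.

30 m

Observed coordinate differences: Δφ = -0.00113°, Δλ = -0.00400°.
Converting to metres (1° lat = 111000 m, cos φ = 0.993628): observed ΔN = -125.4 m, observed ΔE = -441.2 m.
Subtracting the expected shift leaves a residual of -125.4 − (-152) = 26.6 m north and -441.2 − (-427) = -14.2 m east.
Residual distance = √(26.6² + (-14.2)²) = 30.1 m.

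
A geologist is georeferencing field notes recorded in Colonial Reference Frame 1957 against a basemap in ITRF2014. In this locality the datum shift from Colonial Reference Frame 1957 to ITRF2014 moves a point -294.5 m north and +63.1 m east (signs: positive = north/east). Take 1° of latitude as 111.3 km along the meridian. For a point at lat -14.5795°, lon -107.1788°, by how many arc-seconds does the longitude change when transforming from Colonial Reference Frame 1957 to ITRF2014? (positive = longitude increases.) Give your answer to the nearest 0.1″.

Δλ = 2.1″

At latitude -14.5795°, cos φ = 0.967799.
1° of longitude at this latitude = 111.3 × cos φ = 107.72 km, so Δλ = 63.1 / 107716.1 = 0.0005858° = 2.109″.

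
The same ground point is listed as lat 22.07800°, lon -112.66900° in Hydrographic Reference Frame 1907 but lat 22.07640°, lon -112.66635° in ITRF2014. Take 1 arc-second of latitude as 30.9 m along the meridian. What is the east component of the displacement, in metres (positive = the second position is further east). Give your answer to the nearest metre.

Δφ = 22.07640° − 22.07800° = -0.00160°; Δλ = -112.66635° − -112.66900° = +0.00265°.
1° of latitude = 3600 × 30.90 = 111240 m.
ΔN = Δφ × 111240 = -178.0 m; ΔE = Δλ × 111240 × cos(22.07800°) = +0.00265 × 111240 × 0.926673 = 273.2 m.

ΔE = 273 m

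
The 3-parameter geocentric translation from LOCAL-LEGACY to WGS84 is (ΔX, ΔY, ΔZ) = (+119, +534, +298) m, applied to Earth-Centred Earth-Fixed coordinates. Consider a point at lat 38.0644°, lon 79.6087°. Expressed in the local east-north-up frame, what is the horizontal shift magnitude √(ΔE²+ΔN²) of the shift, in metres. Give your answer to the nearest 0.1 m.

104.5 m

At φ = 38.0644°, λ = 79.6087°: sin φ = 0.616547, cos φ = 0.787318, sin λ = 0.983599, cos λ = 0.180370.
ΔE = −sin λ·ΔX + cos λ·ΔY = −(0.983599)·(119) + (0.180370)·(534) = -20.73 m.
ΔN = −sin φ cos λ·ΔX − sin φ sin λ·ΔY + cos φ·ΔZ = −(0.616547)(0.180370)(119) − (0.616547)(0.983599)(534) + (0.787318)(298) = -102.45 m.
Horizontal magnitude = √(ΔE² + ΔN²) = √((-20.73)² + (-102.45)²) = 104.53 m.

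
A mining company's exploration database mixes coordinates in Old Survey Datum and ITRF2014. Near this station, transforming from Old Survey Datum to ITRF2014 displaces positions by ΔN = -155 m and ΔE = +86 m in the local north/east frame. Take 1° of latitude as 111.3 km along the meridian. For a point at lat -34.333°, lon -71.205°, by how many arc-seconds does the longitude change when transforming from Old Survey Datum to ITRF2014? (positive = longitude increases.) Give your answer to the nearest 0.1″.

Δλ = 3.4″

At latitude -34.333°, cos φ = 0.825774.
1° of longitude at this latitude = 111.3 × cos φ = 91.91 km, so Δλ = 86.0 / 91908.6 = 0.0009357° = 3.369″.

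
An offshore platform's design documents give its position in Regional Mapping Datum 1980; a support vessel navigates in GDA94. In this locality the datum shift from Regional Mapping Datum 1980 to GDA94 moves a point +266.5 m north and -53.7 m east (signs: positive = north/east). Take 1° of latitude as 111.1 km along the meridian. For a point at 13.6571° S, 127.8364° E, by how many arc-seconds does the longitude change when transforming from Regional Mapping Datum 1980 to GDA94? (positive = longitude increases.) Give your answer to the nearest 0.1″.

Δλ = -1.8″

At latitude -13.6571°, cos φ = 0.971726.
1° of longitude at this latitude = 111.1 × cos φ = 107.96 km, so Δλ = -53.7 / 107958.8 = -0.0004974° = -1.791″.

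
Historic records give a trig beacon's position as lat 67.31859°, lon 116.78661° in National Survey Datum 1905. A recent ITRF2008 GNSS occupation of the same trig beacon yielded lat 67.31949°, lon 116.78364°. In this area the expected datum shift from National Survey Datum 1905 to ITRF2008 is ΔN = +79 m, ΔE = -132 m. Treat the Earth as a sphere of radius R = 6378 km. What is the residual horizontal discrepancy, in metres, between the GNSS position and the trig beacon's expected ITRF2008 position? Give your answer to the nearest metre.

Observed coordinate differences: Δφ = +0.00090°, Δλ = -0.00297°.
Converting to metres (1° lat = 111317 m, cos φ = 0.385607): observed ΔN = 100.2 m, observed ΔE = -127.5 m.
Subtracting the expected shift leaves a residual of 100.2 − (79) = 21.2 m north and -127.5 − (-132) = 4.5 m east.
Residual distance = √(21.2² + 4.5²) = 21.7 m.

22 m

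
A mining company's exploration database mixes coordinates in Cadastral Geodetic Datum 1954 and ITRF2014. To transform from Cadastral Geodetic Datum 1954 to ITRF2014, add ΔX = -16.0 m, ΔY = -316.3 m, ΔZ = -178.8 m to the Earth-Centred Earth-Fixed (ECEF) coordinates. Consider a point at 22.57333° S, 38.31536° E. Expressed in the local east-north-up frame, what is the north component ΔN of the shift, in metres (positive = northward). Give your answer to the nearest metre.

ΔN = -245 m

The local north axis is (−sin φ cos λ, −sin φ sin λ, cos φ), giving ΔN = -4.819 − 75.277 − 165.102 = -245.20 m.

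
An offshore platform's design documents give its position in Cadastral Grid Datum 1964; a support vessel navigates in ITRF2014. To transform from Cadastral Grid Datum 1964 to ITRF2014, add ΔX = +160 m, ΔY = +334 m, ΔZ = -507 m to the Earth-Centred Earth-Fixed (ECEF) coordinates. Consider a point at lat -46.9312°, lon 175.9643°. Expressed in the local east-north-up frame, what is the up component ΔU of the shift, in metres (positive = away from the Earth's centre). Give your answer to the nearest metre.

ΔU = 277 m

The local up (radial) axis is (cos φ cos λ, cos φ sin λ, sin φ), giving ΔU = -108.989 + 16.052 + 370.381 = 277.44 m.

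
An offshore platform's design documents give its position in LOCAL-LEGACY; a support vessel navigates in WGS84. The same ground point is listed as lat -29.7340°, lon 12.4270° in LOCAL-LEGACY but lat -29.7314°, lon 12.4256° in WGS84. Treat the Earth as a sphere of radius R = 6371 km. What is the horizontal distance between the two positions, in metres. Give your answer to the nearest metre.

Δφ = -29.7314° − -29.7340° = +0.0026°; Δλ = 12.4256° − 12.4270° = -0.0014°.
1° along a meridian = πR/180 = 111195 m.
ΔN = Δφ × 111195 = 289.1 m; ΔE = Δλ × 111195 × cos(-29.7340°) = -0.0014 × 111195 × 0.868337 = -135.2 m.
Distance = √(ΔE² + ΔN²) = √((-135.2)² + 289.1²) = 319.1 m.

319 m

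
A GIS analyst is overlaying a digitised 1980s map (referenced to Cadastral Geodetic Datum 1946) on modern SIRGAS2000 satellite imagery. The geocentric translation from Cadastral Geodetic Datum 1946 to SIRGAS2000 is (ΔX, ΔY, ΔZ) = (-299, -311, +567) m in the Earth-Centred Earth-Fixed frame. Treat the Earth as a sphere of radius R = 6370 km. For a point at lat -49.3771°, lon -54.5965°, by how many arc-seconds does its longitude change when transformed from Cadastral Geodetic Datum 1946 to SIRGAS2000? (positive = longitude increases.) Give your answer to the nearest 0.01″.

sin φ = -0.759011, cos φ = 0.651078, sin λ = -0.815092, cos λ = 0.579331.
East component: ΔE = −sin λ·ΔX + cos λ·ΔY = −(-0.815092)(-299) + (0.579331)(-311) = -423.88 m.
1° of latitude spans πR/180 = 111177 m; at latitude φ, 1° of longitude spans that × cos φ = 72385.2 m, so Δλ = -423.88 / 72385.2 × 3600 = -21.081″.

Δλ = -21.08″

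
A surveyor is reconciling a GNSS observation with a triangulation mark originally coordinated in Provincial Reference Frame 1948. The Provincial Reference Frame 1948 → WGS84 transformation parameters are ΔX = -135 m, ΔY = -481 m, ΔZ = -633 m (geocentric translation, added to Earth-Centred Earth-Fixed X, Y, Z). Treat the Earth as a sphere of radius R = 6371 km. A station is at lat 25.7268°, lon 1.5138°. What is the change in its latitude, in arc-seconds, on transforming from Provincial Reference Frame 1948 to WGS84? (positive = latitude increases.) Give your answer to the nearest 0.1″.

sin φ = 0.434081, cos φ = 0.900874, sin λ = 0.026418, cos λ = 0.999651.
North component: ΔN = −sin φ cos λ·ΔX − sin φ sin λ·ΔY + cos φ·ΔZ = −(0.434081)(0.999651)(-135) − (0.434081)(0.026418)(-481) + (0.900874)(-633) = -506.16 m.
1° of latitude spans πR/180 = 111195 m, so Δφ = -506.16 / 111195 × 3600 = -16.387″.

Δφ = -16.4″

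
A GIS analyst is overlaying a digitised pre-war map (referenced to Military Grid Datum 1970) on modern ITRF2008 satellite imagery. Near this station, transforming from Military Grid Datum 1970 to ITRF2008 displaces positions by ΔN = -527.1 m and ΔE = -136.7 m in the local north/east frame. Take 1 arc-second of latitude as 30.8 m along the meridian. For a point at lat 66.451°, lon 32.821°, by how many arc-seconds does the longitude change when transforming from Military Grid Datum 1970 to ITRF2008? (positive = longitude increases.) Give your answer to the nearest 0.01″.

Δλ = -11.11″

At latitude 66.451°, cos φ = 0.399533.
1″ of longitude at this latitude = 30.80 × cos φ = 12.3056 m, so Δλ = -136.7 / 12.3056 = -11.109″.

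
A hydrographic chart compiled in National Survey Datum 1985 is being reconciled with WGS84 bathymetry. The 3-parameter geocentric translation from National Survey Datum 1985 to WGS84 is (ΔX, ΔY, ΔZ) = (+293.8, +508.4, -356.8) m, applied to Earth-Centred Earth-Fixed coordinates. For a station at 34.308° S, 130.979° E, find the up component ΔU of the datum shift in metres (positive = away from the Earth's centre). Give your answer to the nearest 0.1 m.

The local up (radial) axis is (cos φ cos λ, cos φ sin λ, sin φ), giving ΔU = -159.148 + 317.040 + 201.107 = 359.00 m.

ΔU = 359.0 m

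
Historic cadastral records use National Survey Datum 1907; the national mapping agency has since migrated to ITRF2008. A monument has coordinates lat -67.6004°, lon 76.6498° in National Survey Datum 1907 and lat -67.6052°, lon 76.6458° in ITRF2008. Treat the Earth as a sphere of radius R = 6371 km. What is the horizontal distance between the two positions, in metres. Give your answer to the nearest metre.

560 m

Δφ = -67.6052° − -67.6004° = -0.0048°; Δλ = 76.6458° − 76.6498° = -0.0040°.
1° along a meridian = πR/180 = 111195 m.
ΔN = Δφ × 111195 = -533.7 m; ΔE = Δλ × 111195 × cos(-67.6004°) = -0.0040 × 111195 × 0.381064 = -169.5 m.
Distance = √(ΔE² + ΔN²) = √((-169.5)² + (-533.7)²) = 560.0 m.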